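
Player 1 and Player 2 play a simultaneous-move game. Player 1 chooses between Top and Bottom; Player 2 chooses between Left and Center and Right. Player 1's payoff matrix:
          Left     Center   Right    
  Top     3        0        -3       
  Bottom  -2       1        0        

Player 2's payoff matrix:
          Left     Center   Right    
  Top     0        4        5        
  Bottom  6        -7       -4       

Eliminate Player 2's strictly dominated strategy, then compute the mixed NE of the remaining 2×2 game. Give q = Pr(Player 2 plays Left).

q = 3/8

Player 2's strategy Center is strictly dominated by Right: 5 > 4 and -4 > -7. Eliminate Center.
Player 2's mix must leave Player 1 indifferent between Top and Bottom.
  Player 1's payoff to Top: q·3 + (1−q)·(-3) = 6q - 3
  Player 1's payoff to Bottom: q·(-2) + (1−q)·0 = -2q
  6q - 3 = -2q  ⇒  8q = 3  ⇒  q = 3/8.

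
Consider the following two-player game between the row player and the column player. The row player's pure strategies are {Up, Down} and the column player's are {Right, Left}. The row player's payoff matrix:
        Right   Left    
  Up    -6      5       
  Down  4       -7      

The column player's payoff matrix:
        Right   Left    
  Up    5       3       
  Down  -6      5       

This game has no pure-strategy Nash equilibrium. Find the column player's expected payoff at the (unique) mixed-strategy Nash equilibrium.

The column player's indifference between Right and Left determines the row player's mixing probability p:
  the column player's payoff from Right: p·5 + (1−p)·(-6) = 11p - 6
  the column player's payoff from Left: p·3 + (1−p)·5 = -2p + 5
  11p - 6 = -2p + 5  ⇒  13p = 11  ⇒  p = 11/13.
At equilibrium the column player is indifferent across columns, so the column player's payoff equals the payoff from Right: (11/13)·5 + (2/13)·(-6) = 43/13.

43/13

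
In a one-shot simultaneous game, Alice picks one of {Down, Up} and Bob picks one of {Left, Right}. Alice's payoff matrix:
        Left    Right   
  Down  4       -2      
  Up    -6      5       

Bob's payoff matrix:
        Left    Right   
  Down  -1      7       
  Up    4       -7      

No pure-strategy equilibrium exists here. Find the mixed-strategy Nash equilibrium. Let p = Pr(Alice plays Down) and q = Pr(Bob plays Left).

p = 11/19, q = 7/17

Bob's indifference between Left and Right determines Alice's mixing probability p:
  Bob's payoff to Left: p·(-1) + (1−p)·4 = -5p + 4
  Bob's payoff to Right: p·7 + (1−p)·(-7) = 14p - 7
  -5p + 4 = 14p - 7  ⇒  -19p = -11  ⇒  p = 11/19.
For Alice to be willing to mix, Alice must be indifferent between Down and Up, which pins down Bob's mix.
  Alice's payoff from Down: q·4 + (1−q)·(-2) = 6q - 2
  Alice's payoff from Up: q·(-6) + (1−q)·5 = -11q + 5
  6q - 2 = -11q + 5  ⇒  17q = 7  ⇒  q = 7/17.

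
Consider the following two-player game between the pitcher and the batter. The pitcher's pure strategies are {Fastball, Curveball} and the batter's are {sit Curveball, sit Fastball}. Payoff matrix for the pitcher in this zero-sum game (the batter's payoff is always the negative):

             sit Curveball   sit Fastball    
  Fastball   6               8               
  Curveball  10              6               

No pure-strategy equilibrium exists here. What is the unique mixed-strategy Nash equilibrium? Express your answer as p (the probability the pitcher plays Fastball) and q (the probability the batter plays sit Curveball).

p = 2/3, q = 1/3

Set the batter's expected payoff from sit Curveball equal to that from sit Fastball:
  the batter's payoff to sit Curveball: p·(-6) + (1−p)·(-10) = 4p - 10
  the batter's payoff to sit Fastball: p·(-8) + (1−p)·(-6) = -2p - 6
  4p - 10 = -2p - 6  ⇒  6p = 4  ⇒  p = 2/3.
The batter's mix must leave the pitcher indifferent between Fastball and Curveball.
  the pitcher's payoff from Fastball: q·6 + (1−q)·8 = -2q + 8
  the pitcher's payoff from Curveball: q·10 + (1−q)·6 = 4q + 6
  -2q + 8 = 4q + 6  ⇒  -6q = -2  ⇒  q = 1/3.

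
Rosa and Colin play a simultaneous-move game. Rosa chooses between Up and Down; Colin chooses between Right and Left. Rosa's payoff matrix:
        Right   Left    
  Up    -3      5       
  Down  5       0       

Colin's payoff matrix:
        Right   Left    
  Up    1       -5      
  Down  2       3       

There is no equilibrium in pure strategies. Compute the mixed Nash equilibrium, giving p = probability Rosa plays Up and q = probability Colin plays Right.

Rosa's mix must leave Colin indifferent between Right and Left.
  Colin's payoff to Right: p·1 + (1−p)·2 = -p + 2
  Colin's payoff to Left: p·(-5) + (1−p)·3 = -8p + 3
  -p + 2 = -8p + 3  ⇒  7p = 1  ⇒  p = 1/7.
For Rosa to be willing to mix, Rosa must be indifferent between Up and Down, which pins down Colin's mix.
  Rosa's payoff from Up: q·(-3) + (1−q)·5 = -8q + 5
  Rosa's payoff from Down: q·5 + (1−q)·0 = 5q
  -8q + 5 = 5q  ⇒  -13q = -5  ⇒  q = 5/13.

p = 1/7, q = 5/13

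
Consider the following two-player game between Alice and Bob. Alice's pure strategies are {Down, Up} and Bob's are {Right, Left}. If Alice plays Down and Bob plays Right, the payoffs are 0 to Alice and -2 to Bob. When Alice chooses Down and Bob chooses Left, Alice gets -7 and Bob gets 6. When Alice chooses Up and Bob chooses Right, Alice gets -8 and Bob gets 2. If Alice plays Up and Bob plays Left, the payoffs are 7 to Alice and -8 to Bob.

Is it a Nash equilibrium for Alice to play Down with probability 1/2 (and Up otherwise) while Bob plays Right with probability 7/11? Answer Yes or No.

No

Given Alice's mix p = 1/2, Bob's payoff from Right is 0 but from Left is -1. Bob strictly prefers Right, so Bob would not mix.
So the proposed profile is not a Nash equilibrium.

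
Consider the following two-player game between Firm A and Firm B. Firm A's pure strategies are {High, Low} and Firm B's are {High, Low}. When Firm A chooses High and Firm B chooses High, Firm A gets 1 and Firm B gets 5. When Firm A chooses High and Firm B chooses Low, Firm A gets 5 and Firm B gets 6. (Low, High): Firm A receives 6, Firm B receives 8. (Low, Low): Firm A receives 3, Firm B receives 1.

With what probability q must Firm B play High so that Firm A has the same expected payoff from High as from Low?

q = 2/7

For Firm A to be willing to mix, Firm A must be indifferent between High and Low, which pins down Firm B's mix.
  Firm A's payoff to High: q·1 + (1−q)·5 = -4q + 5
  Firm A's payoff to Low: q·6 + (1−q)·3 = 3q + 3
  -4q + 5 = 3q + 3  ⇒  -7q = -2  ⇒  q = 2/7.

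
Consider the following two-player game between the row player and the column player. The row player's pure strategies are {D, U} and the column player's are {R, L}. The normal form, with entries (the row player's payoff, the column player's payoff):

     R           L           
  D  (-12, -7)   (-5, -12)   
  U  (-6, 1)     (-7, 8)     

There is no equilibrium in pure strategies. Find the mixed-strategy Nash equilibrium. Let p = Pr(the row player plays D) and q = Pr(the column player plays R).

p = 7/12, q = 1/4

In a mixed equilibrium the column player is indifferent between R and L; this condition fixes p.
  the column player's expected payoff from R: p·(-7) + (1−p)·1 = -8p + 1
  the column player's expected payoff from L: p·(-12) + (1−p)·8 = -20p + 8
  -8p + 1 = -20p + 8  ⇒  12p = 7  ⇒  p = 7/12.
The row player's indifference between D and U determines the column player's mixing probability q:
  the row player's expected payoff from D: q·(-12) + (1−q)·(-5) = -7q - 5
  the row player's expected payoff from U: q·(-6) + (1−q)·(-7) = q - 7
  -7q - 5 = q - 7  ⇒  -8q = -2  ⇒  q = 1/4.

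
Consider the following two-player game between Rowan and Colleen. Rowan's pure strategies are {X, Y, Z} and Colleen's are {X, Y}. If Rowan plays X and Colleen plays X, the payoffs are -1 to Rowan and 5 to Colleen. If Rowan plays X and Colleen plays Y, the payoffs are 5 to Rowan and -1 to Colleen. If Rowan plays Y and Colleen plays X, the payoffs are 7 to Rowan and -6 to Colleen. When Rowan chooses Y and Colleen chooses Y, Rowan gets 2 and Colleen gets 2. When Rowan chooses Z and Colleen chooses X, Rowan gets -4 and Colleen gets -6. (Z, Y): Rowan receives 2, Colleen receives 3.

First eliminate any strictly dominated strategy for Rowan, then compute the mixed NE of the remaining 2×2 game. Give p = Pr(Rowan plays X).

Rowan's strategy Z is strictly dominated by X: -1 > -4 and 5 > 2. Eliminate Z.
In a mixed equilibrium Colleen is indifferent between X and Y; this condition fixes p.
  Colleen's expected payoff from X: p·5 + (1−p)·(-6) = 11p - 6
  Colleen's expected payoff from Y: p·(-1) + (1−p)·2 = -3p + 2
  11p - 6 = -3p + 2  ⇒  14p = 8  ⇒  p = 4/7.

p = 4/7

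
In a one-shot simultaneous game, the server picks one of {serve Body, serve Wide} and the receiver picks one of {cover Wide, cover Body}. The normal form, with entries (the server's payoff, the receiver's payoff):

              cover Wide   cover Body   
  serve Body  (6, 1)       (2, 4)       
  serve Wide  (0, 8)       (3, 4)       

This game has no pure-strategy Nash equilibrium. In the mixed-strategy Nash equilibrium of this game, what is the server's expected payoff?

18/7

The receiver's mix must leave the server indifferent between serve Body and serve Wide.
  the server's expected payoff from serve Body: q·6 + (1−q)·2 = 4q + 2
  the server's expected payoff from serve Wide: q·0 + (1−q)·3 = -3q + 3
  4q + 2 = -3q + 3  ⇒  7q = 1  ⇒  q = 1/7.
At equilibrium the server is indifferent across rows, so the server's payoff equals the payoff from serve Body: (1/7)·6 + (6/7)·2 = 18/7.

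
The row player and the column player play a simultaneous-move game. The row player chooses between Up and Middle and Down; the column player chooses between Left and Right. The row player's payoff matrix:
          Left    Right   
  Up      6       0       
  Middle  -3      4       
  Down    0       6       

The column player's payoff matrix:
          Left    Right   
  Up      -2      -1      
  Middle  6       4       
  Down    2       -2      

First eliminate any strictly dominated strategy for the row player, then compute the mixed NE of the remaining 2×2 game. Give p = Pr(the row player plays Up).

The row player's strategy Middle is strictly dominated by Down: 0 > -3 and 6 > 4. Eliminate Middle.
Set the column player's expected payoff from Left equal to that from Right:
  the column player's payoff to Left: p·(-2) + (1−p)·2 = -4p + 2
  the column player's payoff to Right: p·(-1) + (1−p)·(-2) = p - 2
  -4p + 2 = p - 2  ⇒  -5p = -4  ⇒  p = 4/5.

p = 4/5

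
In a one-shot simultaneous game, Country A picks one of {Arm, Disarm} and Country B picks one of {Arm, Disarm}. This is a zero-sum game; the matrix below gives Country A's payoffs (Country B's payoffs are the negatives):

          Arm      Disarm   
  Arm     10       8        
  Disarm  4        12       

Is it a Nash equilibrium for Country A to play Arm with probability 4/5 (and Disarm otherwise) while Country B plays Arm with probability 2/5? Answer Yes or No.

Check Country B's indifference given Country A's mix p = 4/5:
  payoff from Arm = -44/5; payoff from Disarm = -44/5 — equal.
Check Country A's indifference given Country B's mix q = 2/5:
  payoff from Arm = 44/5; payoff from Disarm = 44/5 — equal.
Both players are indifferent, so neither can profitably deviate.

Yes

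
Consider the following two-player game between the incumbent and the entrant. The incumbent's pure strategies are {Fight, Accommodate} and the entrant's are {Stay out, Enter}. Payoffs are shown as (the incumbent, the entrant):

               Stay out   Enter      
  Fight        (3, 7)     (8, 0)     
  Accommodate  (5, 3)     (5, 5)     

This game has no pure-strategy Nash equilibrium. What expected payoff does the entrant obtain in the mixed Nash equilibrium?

The entrant's indifference between Stay out and Enter determines the incumbent's mixing probability p:
  the entrant's payoff to Stay out: p·7 + (1−p)·3 = 4p + 3
  the entrant's payoff to Enter: p·0 + (1−p)·5 = -5p + 5
  4p + 3 = -5p + 5  ⇒  9p = 2  ⇒  p = 2/9.
At equilibrium the entrant is indifferent across columns, so the entrant's payoff equals the payoff from Stay out: (2/9)·7 + (7/9)·3 = 35/9.

35/9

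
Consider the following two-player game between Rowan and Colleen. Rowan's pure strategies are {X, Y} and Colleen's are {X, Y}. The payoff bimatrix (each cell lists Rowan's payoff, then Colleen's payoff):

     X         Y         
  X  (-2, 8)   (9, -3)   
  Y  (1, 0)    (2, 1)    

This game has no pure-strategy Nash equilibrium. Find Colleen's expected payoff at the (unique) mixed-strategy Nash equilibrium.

Rowan's mix must leave Colleen indifferent between X and Y.
  Colleen's payoff to X: p·8 + (1−p)·0 = 8p
  Colleen's payoff to Y: p·(-3) + (1−p)·1 = -4p + 1
  8p = -4p + 1  ⇒  12p = 1  ⇒  p = 1/12.
At equilibrium Colleen is indifferent across columns, so Colleen's payoff equals the payoff from X: (1/12)·8 + (11/12)·0 = 2/3.

2/3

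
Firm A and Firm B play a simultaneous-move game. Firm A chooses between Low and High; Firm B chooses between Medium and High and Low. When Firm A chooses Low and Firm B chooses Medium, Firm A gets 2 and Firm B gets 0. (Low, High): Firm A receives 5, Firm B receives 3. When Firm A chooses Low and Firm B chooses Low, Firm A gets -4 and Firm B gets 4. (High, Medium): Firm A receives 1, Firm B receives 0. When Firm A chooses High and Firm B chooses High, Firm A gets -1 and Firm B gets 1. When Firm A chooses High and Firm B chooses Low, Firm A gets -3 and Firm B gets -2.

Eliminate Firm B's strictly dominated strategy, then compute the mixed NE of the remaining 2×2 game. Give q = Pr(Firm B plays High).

Firm B's strategy Medium is strictly dominated by High: 3 > 0 and 1 > 0. Eliminate Medium.
Set Firm A's expected payoff from Low equal to that from High:
  Firm A's expected payoff from Low: q·5 + (1−q)·(-4) = 9q - 4
  Firm A's expected payoff from High: q·(-1) + (1−q)·(-3) = 2q - 3
  9q - 4 = 2q - 3  ⇒  7q = 1  ⇒  q = 1/7.

q = 1/7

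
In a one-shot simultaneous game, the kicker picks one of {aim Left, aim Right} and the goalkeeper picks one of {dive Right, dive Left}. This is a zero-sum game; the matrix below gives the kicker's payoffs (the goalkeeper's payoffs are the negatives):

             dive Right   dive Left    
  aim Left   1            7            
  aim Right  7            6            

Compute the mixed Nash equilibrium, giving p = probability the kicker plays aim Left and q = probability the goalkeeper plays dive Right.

The kicker's mix must leave the goalkeeper indifferent between dive Right and dive Left.
  the goalkeeper's expected payoff from dive Right: p·(-1) + (1−p)·(-7) = 6p - 7
  the goalkeeper's expected payoff from dive Left: p·(-7) + (1−p)·(-6) = -p - 6
  6p - 7 = -p - 6  ⇒  7p = 1  ⇒  p = 1/7.
The kicker's indifference between aim Left and aim Right determines the goalkeeper's mixing probability q:
  the kicker's expected payoff from aim Left: q·1 + (1−q)·7 = -6q + 7
  the kicker's expected payoff from aim Right: q·7 + (1−q)·6 = q + 6
  -6q + 7 = q + 6  ⇒  -7q = -1  ⇒  q = 1/7.

p = 1/7, q = 1/7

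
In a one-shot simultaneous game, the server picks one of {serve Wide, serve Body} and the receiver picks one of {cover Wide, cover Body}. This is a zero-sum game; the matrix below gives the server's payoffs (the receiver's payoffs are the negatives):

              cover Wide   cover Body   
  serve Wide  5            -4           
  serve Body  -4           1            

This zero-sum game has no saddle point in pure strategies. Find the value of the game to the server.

The receiver's mix must leave the server indifferent between serve Wide and serve Body.
  the server's payoff to serve Wide: q·5 + (1−q)·(-4) = 9q - 4
  the server's payoff to serve Body: q·(-4) + (1−q)·1 = -5q + 1
  9q - 4 = -5q + 1  ⇒  14q = 5  ⇒  q = 5/14.
The value is the server's expected payoff against this mix (using serve Wide): (5/14)·5 + (9/14)·(-4) = -11/14.

v = -11/14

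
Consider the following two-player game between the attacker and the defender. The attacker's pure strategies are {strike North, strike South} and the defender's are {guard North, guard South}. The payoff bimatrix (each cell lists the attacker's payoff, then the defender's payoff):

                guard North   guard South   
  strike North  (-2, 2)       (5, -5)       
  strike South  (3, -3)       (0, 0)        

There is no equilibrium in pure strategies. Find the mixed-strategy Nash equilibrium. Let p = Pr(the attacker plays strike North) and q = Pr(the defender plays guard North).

Set the defender's expected payoff from guard North equal to that from guard South:
  the defender's expected payoff from guard North: p·2 + (1−p)·(-3) = 5p - 3
  the defender's expected payoff from guard South: p·(-5) + (1−p)·0 = -5p
  5p - 3 = -5p  ⇒  10p = 3  ⇒  p = 3/10.
For the attacker to be willing to mix, the attacker must be indifferent between strike North and strike South, which pins down the defender's mix.
  the attacker's expected payoff from strike North: q·(-2) + (1−q)·5 = -7q + 5
  the attacker's expected payoff from strike South: q·3 + (1−q)·0 = 3q
  -7q + 5 = 3q  ⇒  -10q = -5  ⇒  q = 1/2.

p = 3/10, q = 1/2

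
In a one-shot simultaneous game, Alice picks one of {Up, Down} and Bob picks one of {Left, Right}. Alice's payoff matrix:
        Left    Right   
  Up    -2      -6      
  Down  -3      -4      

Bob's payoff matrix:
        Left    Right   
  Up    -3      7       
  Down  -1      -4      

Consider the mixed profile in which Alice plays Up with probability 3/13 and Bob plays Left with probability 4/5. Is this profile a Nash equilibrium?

No

Given Bob's mix q = 4/5, Alice's payoff from Up is -14/5 but from Down is -16/5. Alice strictly prefers Up, so Alice would not mix.
So the proposed profile is not a Nash equilibrium.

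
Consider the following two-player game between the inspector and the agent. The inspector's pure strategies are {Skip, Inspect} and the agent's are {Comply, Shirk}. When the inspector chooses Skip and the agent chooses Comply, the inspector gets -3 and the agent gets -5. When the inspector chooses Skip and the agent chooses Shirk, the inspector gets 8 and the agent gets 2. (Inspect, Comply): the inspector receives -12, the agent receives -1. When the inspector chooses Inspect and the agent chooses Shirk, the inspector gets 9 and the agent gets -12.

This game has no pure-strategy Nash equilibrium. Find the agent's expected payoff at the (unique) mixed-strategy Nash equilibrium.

Set the agent's expected payoff from Comply equal to that from Shirk:
  the agent's payoff from Comply: p·(-5) + (1−p)·(-1) = -4p - 1
  the agent's payoff from Shirk: p·2 + (1−p)·(-12) = 14p - 12
  -4p - 1 = 14p - 12  ⇒  -18p = -11  ⇒  p = 11/18.
At equilibrium the agent is indifferent across columns, so the agent's payoff equals the payoff from Comply: (11/18)·(-5) + (7/18)·(-1) = -31/9.

-31/9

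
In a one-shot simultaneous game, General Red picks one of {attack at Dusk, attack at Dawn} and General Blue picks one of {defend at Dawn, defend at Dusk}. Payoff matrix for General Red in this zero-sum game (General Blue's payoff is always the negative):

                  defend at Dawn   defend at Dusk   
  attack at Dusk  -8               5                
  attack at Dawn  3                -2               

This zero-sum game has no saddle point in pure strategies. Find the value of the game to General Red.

General Blue's mix must leave General Red indifferent between attack at Dusk and attack at Dawn.
  General Red's payoff to attack at Dusk: q·(-8) + (1−q)·5 = -13q + 5
  General Red's payoff to attack at Dawn: q·3 + (1−q)·(-2) = 5q - 2
  -13q + 5 = 5q - 2  ⇒  -18q = -7  ⇒  q = 7/18.
The value is General Red's expected payoff against this mix (using attack at Dusk): (7/18)·(-8) + (11/18)·5 = -1/18.

v = -1/18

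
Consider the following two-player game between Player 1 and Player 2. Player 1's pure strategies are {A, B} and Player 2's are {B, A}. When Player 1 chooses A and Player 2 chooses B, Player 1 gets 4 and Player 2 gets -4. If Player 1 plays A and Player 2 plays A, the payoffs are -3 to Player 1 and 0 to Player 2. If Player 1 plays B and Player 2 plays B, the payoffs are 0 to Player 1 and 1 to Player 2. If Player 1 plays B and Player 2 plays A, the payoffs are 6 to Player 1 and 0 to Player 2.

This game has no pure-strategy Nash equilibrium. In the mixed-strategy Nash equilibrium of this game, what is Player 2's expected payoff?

0

In a mixed equilibrium Player 2 is indifferent between B and A; this condition fixes p.
  Player 2's payoff from B: p·(-4) + (1−p)·1 = -5p + 1
  Player 2's payoff from A: p·0 + (1−p)·0 = 0
  -5p + 1 = 0  ⇒  -5p = -1  ⇒  p = 1/5.
At equilibrium Player 2 is indifferent across columns, so Player 2's payoff equals the payoff from B: (1/5)·(-4) + (4/5)·1 = 0.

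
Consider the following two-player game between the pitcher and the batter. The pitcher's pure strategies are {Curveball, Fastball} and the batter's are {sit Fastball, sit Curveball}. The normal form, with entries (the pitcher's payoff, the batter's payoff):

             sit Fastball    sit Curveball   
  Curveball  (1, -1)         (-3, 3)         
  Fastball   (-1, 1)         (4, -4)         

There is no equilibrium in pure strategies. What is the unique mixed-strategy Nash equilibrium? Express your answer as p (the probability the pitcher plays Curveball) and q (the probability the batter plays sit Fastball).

p = 5/9, q = 7/9

For the batter to be willing to mix, the batter must be indifferent between sit Fastball and sit Curveball, which pins down the pitcher's mix.
  the batter's payoff to sit Fastball: p·(-1) + (1−p)·1 = -2p + 1
  the batter's payoff to sit Curveball: p·3 + (1−p)·(-4) = 7p - 4
  -2p + 1 = 7p - 4  ⇒  -9p = -5  ⇒  p = 5/9.
In a mixed equilibrium the pitcher is indifferent between Curveball and Fastball; this condition fixes q.
  the pitcher's expected payoff from Curveball: q·1 + (1−q)·(-3) = 4q - 3
  the pitcher's expected payoff from Fastball: q·(-1) + (1−q)·4 = -5q + 4
  4q - 3 = -5q + 4  ⇒  9q = 7  ⇒  q = 7/9.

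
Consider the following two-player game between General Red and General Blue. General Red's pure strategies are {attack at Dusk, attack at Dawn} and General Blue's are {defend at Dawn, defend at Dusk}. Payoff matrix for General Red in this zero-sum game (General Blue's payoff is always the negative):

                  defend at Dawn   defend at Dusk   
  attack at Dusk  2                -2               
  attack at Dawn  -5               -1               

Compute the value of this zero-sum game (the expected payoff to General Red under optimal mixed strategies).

In a mixed equilibrium General Red is indifferent between attack at Dusk and attack at Dawn; this condition fixes q.
  General Red's payoff to attack at Dusk: q·2 + (1−q)·(-2) = 4q - 2
  General Red's payoff to attack at Dawn: q·(-5) + (1−q)·(-1) = -4q - 1
  4q - 2 = -4q - 1  ⇒  8q = 1  ⇒  q = 1/8.
The value is General Red's expected payoff against this mix (using attack at Dusk): (1/8)·2 + (7/8)·(-2) = -3/2.

v = -3/2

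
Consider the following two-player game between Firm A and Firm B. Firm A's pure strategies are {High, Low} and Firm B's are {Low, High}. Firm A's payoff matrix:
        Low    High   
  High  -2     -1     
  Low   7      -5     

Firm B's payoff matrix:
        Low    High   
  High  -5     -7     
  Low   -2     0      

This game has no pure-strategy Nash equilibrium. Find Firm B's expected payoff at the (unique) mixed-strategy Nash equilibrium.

-7/2

Firm A's mix must leave Firm B indifferent between Low and High.
  Firm B's expected payoff from Low: p·(-5) + (1−p)·(-2) = -3p - 2
  Firm B's expected payoff from High: p·(-7) + (1−p)·0 = -7p
  -3p - 2 = -7p  ⇒  4p = 2  ⇒  p = 1/2.
At equilibrium Firm B is indifferent across columns, so Firm B's payoff equals the payoff from Low: (1/2)·(-5) + (1/2)·(-2) = -7/2.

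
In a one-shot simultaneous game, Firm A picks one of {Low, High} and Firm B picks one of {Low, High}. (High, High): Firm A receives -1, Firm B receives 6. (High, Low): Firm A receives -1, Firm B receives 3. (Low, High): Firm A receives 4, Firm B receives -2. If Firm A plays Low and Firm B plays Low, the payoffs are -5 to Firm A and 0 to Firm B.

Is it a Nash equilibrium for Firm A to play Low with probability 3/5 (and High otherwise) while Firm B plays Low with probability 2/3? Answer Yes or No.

Given Firm B's mix q = 2/3, Firm A's payoff from Low is -2 but from High is -1. Firm A strictly prefers High, so Firm A would not mix.
So the proposed profile is not a Nash equilibrium.

No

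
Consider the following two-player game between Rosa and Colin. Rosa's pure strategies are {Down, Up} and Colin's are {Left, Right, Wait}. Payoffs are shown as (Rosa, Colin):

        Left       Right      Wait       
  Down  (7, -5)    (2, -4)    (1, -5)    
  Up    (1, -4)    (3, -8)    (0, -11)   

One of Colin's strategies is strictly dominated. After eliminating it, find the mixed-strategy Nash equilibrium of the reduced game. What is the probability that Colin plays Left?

q = 1/7

Colin's strategy Wait is strictly dominated by Right: -4 > -5 and -8 > -11. Eliminate Wait.
Rosa's indifference between Down and Up determines Colin's mixing probability q:
  Rosa's expected payoff from Down: q·7 + (1−q)·2 = 5q + 2
  Rosa's expected payoff from Up: q·1 + (1−q)·3 = -2q + 3
  5q + 2 = -2q + 3  ⇒  7q = 1  ⇒  q = 1/7.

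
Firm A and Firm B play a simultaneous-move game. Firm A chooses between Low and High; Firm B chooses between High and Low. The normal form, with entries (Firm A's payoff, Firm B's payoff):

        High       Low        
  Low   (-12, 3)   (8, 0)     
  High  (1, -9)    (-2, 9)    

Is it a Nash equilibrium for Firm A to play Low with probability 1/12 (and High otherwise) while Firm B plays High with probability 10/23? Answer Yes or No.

Given Firm A's mix p = 1/12, Firm B's payoff from High is -8 but from Low is 33/4. Firm B strictly prefers Low, so Firm B would not mix.
So the proposed profile is not a Nash equilibrium.

No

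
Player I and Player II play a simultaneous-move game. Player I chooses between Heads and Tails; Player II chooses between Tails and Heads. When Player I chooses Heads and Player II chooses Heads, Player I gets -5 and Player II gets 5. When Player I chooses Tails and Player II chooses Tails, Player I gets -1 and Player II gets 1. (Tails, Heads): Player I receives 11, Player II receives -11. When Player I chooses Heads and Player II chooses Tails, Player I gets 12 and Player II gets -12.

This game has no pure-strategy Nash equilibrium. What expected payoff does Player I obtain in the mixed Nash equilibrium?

Set Player I's expected payoff from Heads equal to that from Tails:
  Player I's payoff to Heads: q·12 + (1−q)·(-5) = 17q - 5
  Player I's payoff to Tails: q·(-1) + (1−q)·11 = -12q + 11
  17q - 5 = -12q + 11  ⇒  29q = 16  ⇒  q = 16/29.
At equilibrium Player I is indifferent across rows, so Player I's payoff equals the payoff from Heads: (16/29)·12 + (13/29)·(-5) = 127/29.

127/29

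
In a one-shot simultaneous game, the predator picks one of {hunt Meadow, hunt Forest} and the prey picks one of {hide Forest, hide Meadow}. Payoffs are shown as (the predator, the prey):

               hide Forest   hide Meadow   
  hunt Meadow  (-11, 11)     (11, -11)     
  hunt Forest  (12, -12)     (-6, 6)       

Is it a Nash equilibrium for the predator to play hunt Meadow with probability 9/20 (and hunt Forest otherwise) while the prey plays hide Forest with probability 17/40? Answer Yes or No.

Yes

Check the prey's indifference given the predator's mix p = 9/20:
  payoff from hide Forest = -33/20; payoff from hide Meadow = -33/20 — equal.
Check the predator's indifference given the prey's mix q = 17/40:
  payoff from hunt Meadow = 33/20; payoff from hunt Forest = 33/20 — equal.
Both players are indifferent, so neither can profitably deviate.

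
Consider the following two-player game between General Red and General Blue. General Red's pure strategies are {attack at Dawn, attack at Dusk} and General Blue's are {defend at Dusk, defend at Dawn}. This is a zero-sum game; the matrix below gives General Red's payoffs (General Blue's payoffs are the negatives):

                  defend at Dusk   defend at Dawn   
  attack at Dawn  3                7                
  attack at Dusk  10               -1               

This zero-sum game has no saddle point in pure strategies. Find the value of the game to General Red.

v = 73/15

Set General Red's expected payoff from attack at Dawn equal to that from attack at Dusk:
  General Red's payoff from attack at Dawn: q·3 + (1−q)·7 = -4q + 7
  General Red's payoff from attack at Dusk: q·10 + (1−q)·(-1) = 11q - 1
  -4q + 7 = 11q - 1  ⇒  -15q = -8  ⇒  q = 8/15.
The value is General Red's expected payoff against this mix (using attack at Dawn): (8/15)·3 + (7/15)·7 = 73/15.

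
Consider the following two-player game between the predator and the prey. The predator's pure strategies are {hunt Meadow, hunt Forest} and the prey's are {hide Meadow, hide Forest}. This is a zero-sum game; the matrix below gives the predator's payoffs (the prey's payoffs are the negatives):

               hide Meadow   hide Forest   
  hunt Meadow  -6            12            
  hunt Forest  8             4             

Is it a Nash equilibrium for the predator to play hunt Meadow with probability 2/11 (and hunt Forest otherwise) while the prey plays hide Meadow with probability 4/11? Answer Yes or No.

Check the prey's indifference given the predator's mix p = 2/11:
  payoff from hide Meadow = -60/11; payoff from hide Forest = -60/11 — equal.
Check the predator's indifference given the prey's mix q = 4/11:
  payoff from hunt Meadow = 60/11; payoff from hunt Forest = 60/11 — equal.
Both players are indifferent, so neither can profitably deviate.

Yes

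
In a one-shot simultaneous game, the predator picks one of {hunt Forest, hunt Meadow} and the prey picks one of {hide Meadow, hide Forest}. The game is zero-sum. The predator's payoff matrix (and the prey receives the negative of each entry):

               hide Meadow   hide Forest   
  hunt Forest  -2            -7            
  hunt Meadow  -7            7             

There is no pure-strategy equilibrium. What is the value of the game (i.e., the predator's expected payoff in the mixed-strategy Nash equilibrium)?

In a mixed equilibrium the predator is indifferent between hunt Forest and hunt Meadow; this condition fixes q.
  the predator's payoff to hunt Forest: q·(-2) + (1−q)·(-7) = 5q - 7
  the predator's payoff to hunt Meadow: q·(-7) + (1−q)·7 = -14q + 7
  5q - 7 = -14q + 7  ⇒  19q = 14  ⇒  q = 14/19.
The value is the predator's expected payoff against this mix (using hunt Forest): (14/19)·(-2) + (5/19)·(-7) = -63/19.

v = -63/19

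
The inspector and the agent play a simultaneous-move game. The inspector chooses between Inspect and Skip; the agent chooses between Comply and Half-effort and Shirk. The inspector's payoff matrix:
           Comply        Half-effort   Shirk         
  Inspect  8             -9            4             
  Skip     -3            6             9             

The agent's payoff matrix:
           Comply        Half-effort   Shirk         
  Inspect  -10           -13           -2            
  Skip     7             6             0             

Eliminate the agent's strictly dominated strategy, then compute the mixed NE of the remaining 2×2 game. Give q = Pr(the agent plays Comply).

q = 5/16

The agent's strategy Half-effort is strictly dominated by Comply: -10 > -13 and 7 > 6. Eliminate Half-effort.
The inspector's indifference between Inspect and Skip determines the agent's mixing probability q:
  the inspector's payoff to Inspect: q·8 + (1−q)·4 = 4q + 4
  the inspector's payoff to Skip: q·(-3) + (1−q)·9 = -12q + 9
  4q + 4 = -12q + 9  ⇒  16q = 5  ⇒  q = 5/16.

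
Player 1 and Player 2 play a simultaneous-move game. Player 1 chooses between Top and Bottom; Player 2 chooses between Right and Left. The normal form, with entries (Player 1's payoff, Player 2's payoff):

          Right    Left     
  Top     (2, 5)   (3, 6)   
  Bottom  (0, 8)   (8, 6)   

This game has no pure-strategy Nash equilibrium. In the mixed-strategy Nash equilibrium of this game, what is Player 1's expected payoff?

Player 1's indifference between Top and Bottom determines Player 2's mixing probability q:
  Player 1's payoff from Top: q·2 + (1−q)·3 = -q + 3
  Player 1's payoff from Bottom: q·0 + (1−q)·8 = -8q + 8
  -q + 3 = -8q + 8  ⇒  7q = 5  ⇒  q = 5/7.
At equilibrium Player 1 is indifferent across rows, so Player 1's payoff equals the payoff from Top: (5/7)·2 + (2/7)·3 = 16/7.

16/7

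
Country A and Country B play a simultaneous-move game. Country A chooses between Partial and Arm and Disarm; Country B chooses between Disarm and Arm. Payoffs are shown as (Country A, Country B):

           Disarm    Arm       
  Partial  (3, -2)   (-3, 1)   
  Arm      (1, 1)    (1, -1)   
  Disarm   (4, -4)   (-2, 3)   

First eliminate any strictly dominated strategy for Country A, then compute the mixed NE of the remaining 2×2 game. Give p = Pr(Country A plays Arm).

p = 7/9

Country A's strategy Partial is strictly dominated by Disarm: 4 > 3 and -2 > -3. Eliminate Partial.
Country B's indifference between Disarm and Arm determines Country A's mixing probability p:
  Country B's expected payoff from Disarm: p·1 + (1−p)·(-4) = 5p - 4
  Country B's expected payoff from Arm: p·(-1) + (1−p)·3 = -4p + 3
  5p - 4 = -4p + 3  ⇒  9p = 7  ⇒  p = 7/9.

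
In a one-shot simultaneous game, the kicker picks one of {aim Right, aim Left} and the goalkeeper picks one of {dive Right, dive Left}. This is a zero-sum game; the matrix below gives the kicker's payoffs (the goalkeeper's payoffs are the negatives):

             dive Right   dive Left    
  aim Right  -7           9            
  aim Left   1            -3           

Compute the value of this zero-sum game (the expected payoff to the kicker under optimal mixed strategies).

v = -3/5

In a mixed equilibrium the kicker is indifferent between aim Right and aim Left; this condition fixes q.
  the kicker's payoff from aim Right: q·(-7) + (1−q)·9 = -16q + 9
  the kicker's payoff from aim Left: q·1 + (1−q)·(-3) = 4q - 3
  -16q + 9 = 4q - 3  ⇒  -20q = -12  ⇒  q = 3/5.
The value is the kicker's expected payoff against this mix (using aim Right): (3/5)·(-7) + (2/5)·9 = -3/5.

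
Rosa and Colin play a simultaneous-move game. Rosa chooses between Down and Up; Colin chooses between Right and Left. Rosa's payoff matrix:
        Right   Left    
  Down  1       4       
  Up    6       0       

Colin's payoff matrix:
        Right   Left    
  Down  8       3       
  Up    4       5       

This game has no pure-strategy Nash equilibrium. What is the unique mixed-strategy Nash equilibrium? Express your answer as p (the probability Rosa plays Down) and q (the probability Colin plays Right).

Set Colin's expected payoff from Right equal to that from Left:
  Colin's payoff to Right: p·8 + (1−p)·4 = 4p + 4
  Colin's payoff to Left: p·3 + (1−p)·5 = -2p + 5
  4p + 4 = -2p + 5  ⇒  6p = 1  ⇒  p = 1/6.
For Rosa to be willing to mix, Rosa must be indifferent between Down and Up, which pins down Colin's mix.
  Rosa's payoff to Down: q·1 + (1−q)·4 = -3q + 4
  Rosa's payoff to Up: q·6 + (1−q)·0 = 6q
  -3q + 4 = 6q  ⇒  -9q = -4  ⇒  q = 4/9.

p = 1/6, q = 4/9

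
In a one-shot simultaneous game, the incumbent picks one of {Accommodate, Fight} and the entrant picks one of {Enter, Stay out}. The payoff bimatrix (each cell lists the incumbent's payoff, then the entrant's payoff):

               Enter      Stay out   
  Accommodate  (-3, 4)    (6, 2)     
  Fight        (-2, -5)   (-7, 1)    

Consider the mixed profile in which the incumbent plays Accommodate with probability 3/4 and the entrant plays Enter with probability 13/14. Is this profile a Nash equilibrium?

Yes

Check the entrant's indifference given the incumbent's mix p = 3/4:
  payoff from Enter = 7/4; payoff from Stay out = 7/4 — equal.
Check the incumbent's indifference given the entrant's mix q = 13/14:
  payoff from Accommodate = -33/14; payoff from Fight = -33/14 — equal.
Both players are indifferent, so neither can profitably deviate.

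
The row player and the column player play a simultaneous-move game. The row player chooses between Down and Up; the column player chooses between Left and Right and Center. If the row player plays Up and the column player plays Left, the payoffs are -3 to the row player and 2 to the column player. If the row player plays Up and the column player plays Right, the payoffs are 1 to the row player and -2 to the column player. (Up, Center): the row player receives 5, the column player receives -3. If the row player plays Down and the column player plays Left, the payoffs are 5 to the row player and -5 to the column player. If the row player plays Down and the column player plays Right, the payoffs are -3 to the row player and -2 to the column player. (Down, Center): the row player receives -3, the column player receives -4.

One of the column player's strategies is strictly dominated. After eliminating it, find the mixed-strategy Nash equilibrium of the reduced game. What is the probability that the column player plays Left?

q = 1/3

The column player's strategy Center is strictly dominated by Right: -2 > -4 and -2 > -3. Eliminate Center.
Set the row player's expected payoff from Down equal to that from Up:
  the row player's expected payoff from Down: q·5 + (1−q)·(-3) = 8q - 3
  the row player's expected payoff from Up: q·(-3) + (1−q)·1 = -4q + 1
  8q - 3 = -4q + 1  ⇒  12q = 4  ⇒  q = 1/3.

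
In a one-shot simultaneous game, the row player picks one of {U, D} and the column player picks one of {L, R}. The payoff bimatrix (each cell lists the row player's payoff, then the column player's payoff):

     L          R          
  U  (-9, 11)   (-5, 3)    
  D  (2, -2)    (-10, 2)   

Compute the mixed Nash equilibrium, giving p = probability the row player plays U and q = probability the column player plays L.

In a mixed equilibrium the column player is indifferent between L and R; this condition fixes p.
  the column player's payoff to L: p·11 + (1−p)·(-2) = 13p - 2
  the column player's payoff to R: p·3 + (1−p)·2 = p + 2
  13p - 2 = p + 2  ⇒  12p = 4  ⇒  p = 1/3.
For the row player to be willing to mix, the row player must be indifferent between U and D, which pins down the column player's mix.
  the row player's expected payoff from U: q·(-9) + (1−q)·(-5) = -4q - 5
  the row player's expected payoff from D: q·2 + (1−q)·(-10) = 12q - 10
  -4q - 5 = 12q - 10  ⇒  -16q = -5  ⇒  q = 5/16.

p = 1/3, q = 5/16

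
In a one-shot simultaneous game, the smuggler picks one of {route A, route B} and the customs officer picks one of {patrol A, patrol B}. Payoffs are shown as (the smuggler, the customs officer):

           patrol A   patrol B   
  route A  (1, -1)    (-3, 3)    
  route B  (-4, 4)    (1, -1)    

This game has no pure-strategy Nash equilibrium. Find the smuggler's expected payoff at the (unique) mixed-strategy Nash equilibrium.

Set the smuggler's expected payoff from route A equal to that from route B:
  the smuggler's payoff to route A: q·1 + (1−q)·(-3) = 4q - 3
  the smuggler's payoff to route B: q·(-4) + (1−q)·1 = -5q + 1
  4q - 3 = -5q + 1  ⇒  9q = 4  ⇒  q = 4/9.
At equilibrium the smuggler is indifferent across rows, so the smuggler's payoff equals the payoff from route A: (4/9)·1 + (5/9)·(-3) = -11/9.

-11/9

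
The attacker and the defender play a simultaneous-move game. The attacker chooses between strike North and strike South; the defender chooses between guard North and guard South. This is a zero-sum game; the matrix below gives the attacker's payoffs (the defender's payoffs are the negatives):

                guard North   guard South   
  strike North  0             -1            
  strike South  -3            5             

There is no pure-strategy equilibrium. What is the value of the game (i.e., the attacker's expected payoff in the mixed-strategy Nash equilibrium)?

The defender's mix must leave the attacker indifferent between strike North and strike South.
  the attacker's payoff to strike North: q·0 + (1−q)·(-1) = q - 1
  the attacker's payoff to strike South: q·(-3) + (1−q)·5 = -8q + 5
  q - 1 = -8q + 5  ⇒  9q = 6  ⇒  q = 2/3.
The value is the attacker's expected payoff against this mix (using strike North): (2/3)·0 + (1/3)·(-1) = -1/3.

v = -1/3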